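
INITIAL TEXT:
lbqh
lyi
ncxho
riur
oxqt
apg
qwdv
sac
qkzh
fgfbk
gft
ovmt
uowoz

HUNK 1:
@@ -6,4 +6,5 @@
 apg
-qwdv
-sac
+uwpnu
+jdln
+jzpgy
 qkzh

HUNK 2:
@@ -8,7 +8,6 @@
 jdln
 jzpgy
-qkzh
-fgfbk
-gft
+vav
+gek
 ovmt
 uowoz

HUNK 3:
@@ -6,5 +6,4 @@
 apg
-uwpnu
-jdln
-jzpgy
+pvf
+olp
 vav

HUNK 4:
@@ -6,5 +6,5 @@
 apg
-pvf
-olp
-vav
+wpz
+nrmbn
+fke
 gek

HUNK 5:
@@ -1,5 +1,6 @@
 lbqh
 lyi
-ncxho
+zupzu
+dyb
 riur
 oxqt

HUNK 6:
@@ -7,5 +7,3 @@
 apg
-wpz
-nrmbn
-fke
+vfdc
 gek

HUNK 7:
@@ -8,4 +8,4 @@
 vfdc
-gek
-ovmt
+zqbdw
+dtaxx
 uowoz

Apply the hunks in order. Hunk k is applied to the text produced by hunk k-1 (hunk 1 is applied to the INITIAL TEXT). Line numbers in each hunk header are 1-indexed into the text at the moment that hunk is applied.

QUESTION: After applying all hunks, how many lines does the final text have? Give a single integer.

Hunk 1: at line 6 remove [qwdv,sac] add [uwpnu,jdln,jzpgy] -> 14 lines: lbqh lyi ncxho riur oxqt apg uwpnu jdln jzpgy qkzh fgfbk gft ovmt uowoz
Hunk 2: at line 8 remove [qkzh,fgfbk,gft] add [vav,gek] -> 13 lines: lbqh lyi ncxho riur oxqt apg uwpnu jdln jzpgy vav gek ovmt uowoz
Hunk 3: at line 6 remove [uwpnu,jdln,jzpgy] add [pvf,olp] -> 12 lines: lbqh lyi ncxho riur oxqt apg pvf olp vav gek ovmt uowoz
Hunk 4: at line 6 remove [pvf,olp,vav] add [wpz,nrmbn,fke] -> 12 lines: lbqh lyi ncxho riur oxqt apg wpz nrmbn fke gek ovmt uowoz
Hunk 5: at line 1 remove [ncxho] add [zupzu,dyb] -> 13 lines: lbqh lyi zupzu dyb riur oxqt apg wpz nrmbn fke gek ovmt uowoz
Hunk 6: at line 7 remove [wpz,nrmbn,fke] add [vfdc] -> 11 lines: lbqh lyi zupzu dyb riur oxqt apg vfdc gek ovmt uowoz
Hunk 7: at line 8 remove [gek,ovmt] add [zqbdw,dtaxx] -> 11 lines: lbqh lyi zupzu dyb riur oxqt apg vfdc zqbdw dtaxx uowoz
Final line count: 11

Answer: 11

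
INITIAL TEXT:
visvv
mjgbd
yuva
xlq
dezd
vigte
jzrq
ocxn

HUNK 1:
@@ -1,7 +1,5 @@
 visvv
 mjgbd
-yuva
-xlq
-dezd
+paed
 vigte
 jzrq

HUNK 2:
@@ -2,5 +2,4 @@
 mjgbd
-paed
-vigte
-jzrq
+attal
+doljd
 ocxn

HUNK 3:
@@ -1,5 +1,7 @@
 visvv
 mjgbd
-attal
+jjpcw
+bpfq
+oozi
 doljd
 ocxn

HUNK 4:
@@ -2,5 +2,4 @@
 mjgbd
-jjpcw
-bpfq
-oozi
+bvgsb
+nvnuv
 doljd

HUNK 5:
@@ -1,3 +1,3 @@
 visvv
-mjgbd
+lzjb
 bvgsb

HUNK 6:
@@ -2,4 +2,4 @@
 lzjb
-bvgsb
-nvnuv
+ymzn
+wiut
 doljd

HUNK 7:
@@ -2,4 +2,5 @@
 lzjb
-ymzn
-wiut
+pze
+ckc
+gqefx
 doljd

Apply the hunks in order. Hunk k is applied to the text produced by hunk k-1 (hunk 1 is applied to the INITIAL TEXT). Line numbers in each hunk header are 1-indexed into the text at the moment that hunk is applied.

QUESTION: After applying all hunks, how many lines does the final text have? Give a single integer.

Answer: 7

Derivation:
Hunk 1: at line 1 remove [yuva,xlq,dezd] add [paed] -> 6 lines: visvv mjgbd paed vigte jzrq ocxn
Hunk 2: at line 2 remove [paed,vigte,jzrq] add [attal,doljd] -> 5 lines: visvv mjgbd attal doljd ocxn
Hunk 3: at line 1 remove [attal] add [jjpcw,bpfq,oozi] -> 7 lines: visvv mjgbd jjpcw bpfq oozi doljd ocxn
Hunk 4: at line 2 remove [jjpcw,bpfq,oozi] add [bvgsb,nvnuv] -> 6 lines: visvv mjgbd bvgsb nvnuv doljd ocxn
Hunk 5: at line 1 remove [mjgbd] add [lzjb] -> 6 lines: visvv lzjb bvgsb nvnuv doljd ocxn
Hunk 6: at line 2 remove [bvgsb,nvnuv] add [ymzn,wiut] -> 6 lines: visvv lzjb ymzn wiut doljd ocxn
Hunk 7: at line 2 remove [ymzn,wiut] add [pze,ckc,gqefx] -> 7 lines: visvv lzjb pze ckc gqefx doljd ocxn
Final line count: 7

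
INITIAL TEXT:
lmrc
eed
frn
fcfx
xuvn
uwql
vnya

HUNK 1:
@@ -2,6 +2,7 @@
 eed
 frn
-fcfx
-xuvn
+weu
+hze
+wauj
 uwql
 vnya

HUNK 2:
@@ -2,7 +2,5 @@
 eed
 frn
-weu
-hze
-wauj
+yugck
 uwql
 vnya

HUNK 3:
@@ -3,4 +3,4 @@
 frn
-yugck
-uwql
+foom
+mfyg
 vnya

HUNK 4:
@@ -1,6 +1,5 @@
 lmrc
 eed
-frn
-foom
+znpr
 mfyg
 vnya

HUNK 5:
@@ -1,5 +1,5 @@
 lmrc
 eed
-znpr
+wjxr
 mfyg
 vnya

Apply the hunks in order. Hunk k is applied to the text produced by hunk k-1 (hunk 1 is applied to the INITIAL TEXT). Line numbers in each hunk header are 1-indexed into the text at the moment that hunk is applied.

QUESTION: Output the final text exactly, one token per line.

Answer: lmrc
eed
wjxr
mfyg
vnya

Derivation:
Hunk 1: at line 2 remove [fcfx,xuvn] add [weu,hze,wauj] -> 8 lines: lmrc eed frn weu hze wauj uwql vnya
Hunk 2: at line 2 remove [weu,hze,wauj] add [yugck] -> 6 lines: lmrc eed frn yugck uwql vnya
Hunk 3: at line 3 remove [yugck,uwql] add [foom,mfyg] -> 6 lines: lmrc eed frn foom mfyg vnya
Hunk 4: at line 1 remove [frn,foom] add [znpr] -> 5 lines: lmrc eed znpr mfyg vnya
Hunk 5: at line 1 remove [znpr] add [wjxr] -> 5 lines: lmrc eed wjxr mfyg vnya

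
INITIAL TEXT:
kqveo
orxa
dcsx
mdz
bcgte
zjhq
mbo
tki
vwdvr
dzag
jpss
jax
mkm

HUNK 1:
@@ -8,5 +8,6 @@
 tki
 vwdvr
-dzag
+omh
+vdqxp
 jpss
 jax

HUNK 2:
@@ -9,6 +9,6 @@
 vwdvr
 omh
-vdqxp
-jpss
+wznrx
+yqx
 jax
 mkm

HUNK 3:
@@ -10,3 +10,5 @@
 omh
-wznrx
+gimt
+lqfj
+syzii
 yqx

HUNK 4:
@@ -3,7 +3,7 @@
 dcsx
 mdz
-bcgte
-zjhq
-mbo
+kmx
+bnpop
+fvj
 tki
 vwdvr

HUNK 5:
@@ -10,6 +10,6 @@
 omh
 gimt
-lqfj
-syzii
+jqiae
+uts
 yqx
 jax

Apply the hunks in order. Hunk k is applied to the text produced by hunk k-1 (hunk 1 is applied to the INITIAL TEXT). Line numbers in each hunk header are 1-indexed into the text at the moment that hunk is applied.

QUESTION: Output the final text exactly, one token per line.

Answer: kqveo
orxa
dcsx
mdz
kmx
bnpop
fvj
tki
vwdvr
omh
gimt
jqiae
uts
yqx
jax
mkm

Derivation:
Hunk 1: at line 8 remove [dzag] add [omh,vdqxp] -> 14 lines: kqveo orxa dcsx mdz bcgte zjhq mbo tki vwdvr omh vdqxp jpss jax mkm
Hunk 2: at line 9 remove [vdqxp,jpss] add [wznrx,yqx] -> 14 lines: kqveo orxa dcsx mdz bcgte zjhq mbo tki vwdvr omh wznrx yqx jax mkm
Hunk 3: at line 10 remove [wznrx] add [gimt,lqfj,syzii] -> 16 lines: kqveo orxa dcsx mdz bcgte zjhq mbo tki vwdvr omh gimt lqfj syzii yqx jax mkm
Hunk 4: at line 3 remove [bcgte,zjhq,mbo] add [kmx,bnpop,fvj] -> 16 lines: kqveo orxa dcsx mdz kmx bnpop fvj tki vwdvr omh gimt lqfj syzii yqx jax mkm
Hunk 5: at line 10 remove [lqfj,syzii] add [jqiae,uts] -> 16 lines: kqveo orxa dcsx mdz kmx bnpop fvj tki vwdvr omh gimt jqiae uts yqx jax mkm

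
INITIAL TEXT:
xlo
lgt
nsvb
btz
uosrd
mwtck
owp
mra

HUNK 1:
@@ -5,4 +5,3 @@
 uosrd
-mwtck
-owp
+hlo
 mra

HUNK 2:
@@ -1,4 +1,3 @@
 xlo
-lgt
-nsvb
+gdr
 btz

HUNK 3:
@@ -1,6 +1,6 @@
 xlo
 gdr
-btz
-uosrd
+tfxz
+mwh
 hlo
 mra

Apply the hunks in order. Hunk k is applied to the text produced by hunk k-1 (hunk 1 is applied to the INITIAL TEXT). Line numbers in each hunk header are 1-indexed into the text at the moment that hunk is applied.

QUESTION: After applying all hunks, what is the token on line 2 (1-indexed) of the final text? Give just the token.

Hunk 1: at line 5 remove [mwtck,owp] add [hlo] -> 7 lines: xlo lgt nsvb btz uosrd hlo mra
Hunk 2: at line 1 remove [lgt,nsvb] add [gdr] -> 6 lines: xlo gdr btz uosrd hlo mra
Hunk 3: at line 1 remove [btz,uosrd] add [tfxz,mwh] -> 6 lines: xlo gdr tfxz mwh hlo mra
Final line 2: gdr

Answer: gdr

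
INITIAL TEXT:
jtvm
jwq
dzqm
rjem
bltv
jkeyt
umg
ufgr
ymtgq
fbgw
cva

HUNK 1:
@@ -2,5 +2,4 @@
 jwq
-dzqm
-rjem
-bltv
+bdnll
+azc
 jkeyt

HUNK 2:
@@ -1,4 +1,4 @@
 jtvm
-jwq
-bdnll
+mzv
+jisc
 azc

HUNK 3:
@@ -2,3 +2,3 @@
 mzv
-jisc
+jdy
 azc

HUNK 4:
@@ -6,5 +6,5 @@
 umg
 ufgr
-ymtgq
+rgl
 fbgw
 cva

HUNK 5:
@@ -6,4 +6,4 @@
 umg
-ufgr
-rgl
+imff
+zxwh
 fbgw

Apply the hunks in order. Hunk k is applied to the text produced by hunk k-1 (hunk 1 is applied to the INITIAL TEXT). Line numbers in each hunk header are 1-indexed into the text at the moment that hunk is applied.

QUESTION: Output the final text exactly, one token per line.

Hunk 1: at line 2 remove [dzqm,rjem,bltv] add [bdnll,azc] -> 10 lines: jtvm jwq bdnll azc jkeyt umg ufgr ymtgq fbgw cva
Hunk 2: at line 1 remove [jwq,bdnll] add [mzv,jisc] -> 10 lines: jtvm mzv jisc azc jkeyt umg ufgr ymtgq fbgw cva
Hunk 3: at line 2 remove [jisc] add [jdy] -> 10 lines: jtvm mzv jdy azc jkeyt umg ufgr ymtgq fbgw cva
Hunk 4: at line 6 remove [ymtgq] add [rgl] -> 10 lines: jtvm mzv jdy azc jkeyt umg ufgr rgl fbgw cva
Hunk 5: at line 6 remove [ufgr,rgl] add [imff,zxwh] -> 10 lines: jtvm mzv jdy azc jkeyt umg imff zxwh fbgw cva

Answer: jtvm
mzv
jdy
azc
jkeyt
umg
imff
zxwh
fbgw
cva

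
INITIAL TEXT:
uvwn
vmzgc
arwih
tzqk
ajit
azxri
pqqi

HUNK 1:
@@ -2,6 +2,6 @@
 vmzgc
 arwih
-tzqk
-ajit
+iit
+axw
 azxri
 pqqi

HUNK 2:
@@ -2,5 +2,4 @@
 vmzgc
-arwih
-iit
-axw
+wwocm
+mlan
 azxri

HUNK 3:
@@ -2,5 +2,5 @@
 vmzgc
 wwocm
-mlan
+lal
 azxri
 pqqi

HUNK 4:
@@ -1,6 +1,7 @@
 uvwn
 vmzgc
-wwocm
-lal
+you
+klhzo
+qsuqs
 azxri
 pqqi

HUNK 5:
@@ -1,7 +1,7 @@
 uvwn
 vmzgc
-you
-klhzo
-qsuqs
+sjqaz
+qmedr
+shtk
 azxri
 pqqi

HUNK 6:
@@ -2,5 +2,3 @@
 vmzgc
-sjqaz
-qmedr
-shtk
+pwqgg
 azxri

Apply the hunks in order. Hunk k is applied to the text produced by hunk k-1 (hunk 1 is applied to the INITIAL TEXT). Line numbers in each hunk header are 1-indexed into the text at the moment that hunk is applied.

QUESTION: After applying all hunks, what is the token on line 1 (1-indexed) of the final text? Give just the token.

Answer: uvwn

Derivation:
Hunk 1: at line 2 remove [tzqk,ajit] add [iit,axw] -> 7 lines: uvwn vmzgc arwih iit axw azxri pqqi
Hunk 2: at line 2 remove [arwih,iit,axw] add [wwocm,mlan] -> 6 lines: uvwn vmzgc wwocm mlan azxri pqqi
Hunk 3: at line 2 remove [mlan] add [lal] -> 6 lines: uvwn vmzgc wwocm lal azxri pqqi
Hunk 4: at line 1 remove [wwocm,lal] add [you,klhzo,qsuqs] -> 7 lines: uvwn vmzgc you klhzo qsuqs azxri pqqi
Hunk 5: at line 1 remove [you,klhzo,qsuqs] add [sjqaz,qmedr,shtk] -> 7 lines: uvwn vmzgc sjqaz qmedr shtk azxri pqqi
Hunk 6: at line 2 remove [sjqaz,qmedr,shtk] add [pwqgg] -> 5 lines: uvwn vmzgc pwqgg azxri pqqi
Final line 1: uvwn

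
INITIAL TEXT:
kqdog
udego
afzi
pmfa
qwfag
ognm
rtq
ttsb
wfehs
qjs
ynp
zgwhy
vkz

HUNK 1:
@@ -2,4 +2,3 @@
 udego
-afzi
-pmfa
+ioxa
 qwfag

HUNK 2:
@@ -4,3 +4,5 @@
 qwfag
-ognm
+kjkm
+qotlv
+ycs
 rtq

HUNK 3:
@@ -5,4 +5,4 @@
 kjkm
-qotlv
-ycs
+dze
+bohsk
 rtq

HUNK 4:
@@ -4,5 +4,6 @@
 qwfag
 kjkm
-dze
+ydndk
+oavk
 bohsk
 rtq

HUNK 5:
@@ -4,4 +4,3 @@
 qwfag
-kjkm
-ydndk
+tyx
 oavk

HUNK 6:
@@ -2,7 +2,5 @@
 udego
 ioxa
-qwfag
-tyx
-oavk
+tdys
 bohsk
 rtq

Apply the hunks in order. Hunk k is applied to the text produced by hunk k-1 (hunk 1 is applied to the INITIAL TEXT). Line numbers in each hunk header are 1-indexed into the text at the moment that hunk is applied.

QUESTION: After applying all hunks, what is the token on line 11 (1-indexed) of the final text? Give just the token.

Answer: zgwhy

Derivation:
Hunk 1: at line 2 remove [afzi,pmfa] add [ioxa] -> 12 lines: kqdog udego ioxa qwfag ognm rtq ttsb wfehs qjs ynp zgwhy vkz
Hunk 2: at line 4 remove [ognm] add [kjkm,qotlv,ycs] -> 14 lines: kqdog udego ioxa qwfag kjkm qotlv ycs rtq ttsb wfehs qjs ynp zgwhy vkz
Hunk 3: at line 5 remove [qotlv,ycs] add [dze,bohsk] -> 14 lines: kqdog udego ioxa qwfag kjkm dze bohsk rtq ttsb wfehs qjs ynp zgwhy vkz
Hunk 4: at line 4 remove [dze] add [ydndk,oavk] -> 15 lines: kqdog udego ioxa qwfag kjkm ydndk oavk bohsk rtq ttsb wfehs qjs ynp zgwhy vkz
Hunk 5: at line 4 remove [kjkm,ydndk] add [tyx] -> 14 lines: kqdog udego ioxa qwfag tyx oavk bohsk rtq ttsb wfehs qjs ynp zgwhy vkz
Hunk 6: at line 2 remove [qwfag,tyx,oavk] add [tdys] -> 12 lines: kqdog udego ioxa tdys bohsk rtq ttsb wfehs qjs ynp zgwhy vkz
Final line 11: zgwhy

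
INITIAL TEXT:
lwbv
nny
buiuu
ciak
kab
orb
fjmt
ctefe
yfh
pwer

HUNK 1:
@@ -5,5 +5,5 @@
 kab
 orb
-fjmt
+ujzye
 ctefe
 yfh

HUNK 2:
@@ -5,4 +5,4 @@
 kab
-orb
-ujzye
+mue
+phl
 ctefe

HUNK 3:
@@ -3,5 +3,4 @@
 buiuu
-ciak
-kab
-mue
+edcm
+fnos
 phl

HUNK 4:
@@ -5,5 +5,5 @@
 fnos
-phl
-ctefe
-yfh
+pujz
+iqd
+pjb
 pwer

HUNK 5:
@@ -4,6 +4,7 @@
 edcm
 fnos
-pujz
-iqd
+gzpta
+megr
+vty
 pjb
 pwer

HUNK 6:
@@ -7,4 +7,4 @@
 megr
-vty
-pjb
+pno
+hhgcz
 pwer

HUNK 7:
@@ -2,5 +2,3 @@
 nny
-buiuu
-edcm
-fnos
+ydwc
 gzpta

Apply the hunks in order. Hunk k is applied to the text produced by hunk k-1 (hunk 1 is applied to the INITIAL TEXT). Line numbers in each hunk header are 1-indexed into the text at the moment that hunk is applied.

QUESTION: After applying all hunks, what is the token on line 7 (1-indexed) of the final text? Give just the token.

Answer: hhgcz

Derivation:
Hunk 1: at line 5 remove [fjmt] add [ujzye] -> 10 lines: lwbv nny buiuu ciak kab orb ujzye ctefe yfh pwer
Hunk 2: at line 5 remove [orb,ujzye] add [mue,phl] -> 10 lines: lwbv nny buiuu ciak kab mue phl ctefe yfh pwer
Hunk 3: at line 3 remove [ciak,kab,mue] add [edcm,fnos] -> 9 lines: lwbv nny buiuu edcm fnos phl ctefe yfh pwer
Hunk 4: at line 5 remove [phl,ctefe,yfh] add [pujz,iqd,pjb] -> 9 lines: lwbv nny buiuu edcm fnos pujz iqd pjb pwer
Hunk 5: at line 4 remove [pujz,iqd] add [gzpta,megr,vty] -> 10 lines: lwbv nny buiuu edcm fnos gzpta megr vty pjb pwer
Hunk 6: at line 7 remove [vty,pjb] add [pno,hhgcz] -> 10 lines: lwbv nny buiuu edcm fnos gzpta megr pno hhgcz pwer
Hunk 7: at line 2 remove [buiuu,edcm,fnos] add [ydwc] -> 8 lines: lwbv nny ydwc gzpta megr pno hhgcz pwer
Final line 7: hhgcz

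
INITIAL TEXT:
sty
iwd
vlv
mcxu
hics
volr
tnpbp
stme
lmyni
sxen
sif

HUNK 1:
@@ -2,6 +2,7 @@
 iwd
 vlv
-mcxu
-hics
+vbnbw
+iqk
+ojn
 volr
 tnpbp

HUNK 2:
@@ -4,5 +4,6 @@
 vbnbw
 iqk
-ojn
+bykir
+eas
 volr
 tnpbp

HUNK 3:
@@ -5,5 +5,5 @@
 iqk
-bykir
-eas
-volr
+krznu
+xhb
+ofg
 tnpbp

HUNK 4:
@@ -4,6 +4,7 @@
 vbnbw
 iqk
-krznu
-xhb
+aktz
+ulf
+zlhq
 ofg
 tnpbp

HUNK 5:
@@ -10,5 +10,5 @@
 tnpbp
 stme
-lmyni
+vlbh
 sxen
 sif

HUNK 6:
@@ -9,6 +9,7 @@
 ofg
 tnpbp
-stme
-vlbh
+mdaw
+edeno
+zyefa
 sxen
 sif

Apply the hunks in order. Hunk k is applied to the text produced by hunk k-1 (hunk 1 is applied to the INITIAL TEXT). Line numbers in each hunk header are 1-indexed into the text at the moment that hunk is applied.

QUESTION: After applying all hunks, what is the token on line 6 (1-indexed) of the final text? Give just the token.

Hunk 1: at line 2 remove [mcxu,hics] add [vbnbw,iqk,ojn] -> 12 lines: sty iwd vlv vbnbw iqk ojn volr tnpbp stme lmyni sxen sif
Hunk 2: at line 4 remove [ojn] add [bykir,eas] -> 13 lines: sty iwd vlv vbnbw iqk bykir eas volr tnpbp stme lmyni sxen sif
Hunk 3: at line 5 remove [bykir,eas,volr] add [krznu,xhb,ofg] -> 13 lines: sty iwd vlv vbnbw iqk krznu xhb ofg tnpbp stme lmyni sxen sif
Hunk 4: at line 4 remove [krznu,xhb] add [aktz,ulf,zlhq] -> 14 lines: sty iwd vlv vbnbw iqk aktz ulf zlhq ofg tnpbp stme lmyni sxen sif
Hunk 5: at line 10 remove [lmyni] add [vlbh] -> 14 lines: sty iwd vlv vbnbw iqk aktz ulf zlhq ofg tnpbp stme vlbh sxen sif
Hunk 6: at line 9 remove [stme,vlbh] add [mdaw,edeno,zyefa] -> 15 lines: sty iwd vlv vbnbw iqk aktz ulf zlhq ofg tnpbp mdaw edeno zyefa sxen sif
Final line 6: aktz

Answer: aktz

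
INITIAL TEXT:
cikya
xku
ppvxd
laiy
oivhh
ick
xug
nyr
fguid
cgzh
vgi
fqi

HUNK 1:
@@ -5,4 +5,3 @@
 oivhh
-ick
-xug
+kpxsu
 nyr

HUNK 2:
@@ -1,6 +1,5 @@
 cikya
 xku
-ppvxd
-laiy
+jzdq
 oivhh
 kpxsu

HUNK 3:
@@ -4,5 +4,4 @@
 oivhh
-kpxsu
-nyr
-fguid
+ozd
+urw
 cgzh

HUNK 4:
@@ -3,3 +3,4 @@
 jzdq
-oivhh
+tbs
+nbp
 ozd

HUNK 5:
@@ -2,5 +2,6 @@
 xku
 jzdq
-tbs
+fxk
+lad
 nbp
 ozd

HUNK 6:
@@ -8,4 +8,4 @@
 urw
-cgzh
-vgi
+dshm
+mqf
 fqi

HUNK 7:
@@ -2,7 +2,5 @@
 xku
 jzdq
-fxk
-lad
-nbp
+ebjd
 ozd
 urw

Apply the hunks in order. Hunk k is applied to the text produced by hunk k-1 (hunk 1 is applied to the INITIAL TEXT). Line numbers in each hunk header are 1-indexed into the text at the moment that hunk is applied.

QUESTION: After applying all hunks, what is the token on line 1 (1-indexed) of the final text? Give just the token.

Hunk 1: at line 5 remove [ick,xug] add [kpxsu] -> 11 lines: cikya xku ppvxd laiy oivhh kpxsu nyr fguid cgzh vgi fqi
Hunk 2: at line 1 remove [ppvxd,laiy] add [jzdq] -> 10 lines: cikya xku jzdq oivhh kpxsu nyr fguid cgzh vgi fqi
Hunk 3: at line 4 remove [kpxsu,nyr,fguid] add [ozd,urw] -> 9 lines: cikya xku jzdq oivhh ozd urw cgzh vgi fqi
Hunk 4: at line 3 remove [oivhh] add [tbs,nbp] -> 10 lines: cikya xku jzdq tbs nbp ozd urw cgzh vgi fqi
Hunk 5: at line 2 remove [tbs] add [fxk,lad] -> 11 lines: cikya xku jzdq fxk lad nbp ozd urw cgzh vgi fqi
Hunk 6: at line 8 remove [cgzh,vgi] add [dshm,mqf] -> 11 lines: cikya xku jzdq fxk lad nbp ozd urw dshm mqf fqi
Hunk 7: at line 2 remove [fxk,lad,nbp] add [ebjd] -> 9 lines: cikya xku jzdq ebjd ozd urw dshm mqf fqi
Final line 1: cikya

Answer: cikya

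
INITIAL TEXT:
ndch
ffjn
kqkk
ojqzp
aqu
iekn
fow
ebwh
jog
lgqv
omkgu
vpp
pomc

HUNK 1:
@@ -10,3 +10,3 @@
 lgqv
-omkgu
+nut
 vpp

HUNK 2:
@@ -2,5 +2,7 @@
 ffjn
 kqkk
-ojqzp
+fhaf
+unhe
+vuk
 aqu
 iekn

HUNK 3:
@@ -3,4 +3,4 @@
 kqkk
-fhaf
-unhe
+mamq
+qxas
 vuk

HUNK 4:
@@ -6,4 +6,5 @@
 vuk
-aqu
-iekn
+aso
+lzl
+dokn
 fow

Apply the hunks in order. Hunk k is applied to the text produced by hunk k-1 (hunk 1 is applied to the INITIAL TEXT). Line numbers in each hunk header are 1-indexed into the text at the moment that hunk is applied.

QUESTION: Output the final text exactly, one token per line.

Answer: ndch
ffjn
kqkk
mamq
qxas
vuk
aso
lzl
dokn
fow
ebwh
jog
lgqv
nut
vpp
pomc

Derivation:
Hunk 1: at line 10 remove [omkgu] add [nut] -> 13 lines: ndch ffjn kqkk ojqzp aqu iekn fow ebwh jog lgqv nut vpp pomc
Hunk 2: at line 2 remove [ojqzp] add [fhaf,unhe,vuk] -> 15 lines: ndch ffjn kqkk fhaf unhe vuk aqu iekn fow ebwh jog lgqv nut vpp pomc
Hunk 3: at line 3 remove [fhaf,unhe] add [mamq,qxas] -> 15 lines: ndch ffjn kqkk mamq qxas vuk aqu iekn fow ebwh jog lgqv nut vpp pomc
Hunk 4: at line 6 remove [aqu,iekn] add [aso,lzl,dokn] -> 16 lines: ndch ffjn kqkk mamq qxas vuk aso lzl dokn fow ebwh jog lgqv nut vpp pomc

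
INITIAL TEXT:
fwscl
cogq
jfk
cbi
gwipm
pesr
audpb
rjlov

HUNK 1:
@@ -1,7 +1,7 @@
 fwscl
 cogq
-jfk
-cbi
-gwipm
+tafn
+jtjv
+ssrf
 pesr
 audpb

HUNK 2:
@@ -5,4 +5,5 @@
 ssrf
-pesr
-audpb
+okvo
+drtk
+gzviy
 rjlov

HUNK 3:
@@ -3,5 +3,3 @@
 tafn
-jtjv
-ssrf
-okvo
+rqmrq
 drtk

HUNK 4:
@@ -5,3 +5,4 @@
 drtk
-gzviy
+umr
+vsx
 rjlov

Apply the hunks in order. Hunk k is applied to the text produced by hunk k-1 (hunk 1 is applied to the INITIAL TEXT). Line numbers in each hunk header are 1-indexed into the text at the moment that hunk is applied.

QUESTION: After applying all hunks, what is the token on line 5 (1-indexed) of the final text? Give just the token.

Hunk 1: at line 1 remove [jfk,cbi,gwipm] add [tafn,jtjv,ssrf] -> 8 lines: fwscl cogq tafn jtjv ssrf pesr audpb rjlov
Hunk 2: at line 5 remove [pesr,audpb] add [okvo,drtk,gzviy] -> 9 lines: fwscl cogq tafn jtjv ssrf okvo drtk gzviy rjlov
Hunk 3: at line 3 remove [jtjv,ssrf,okvo] add [rqmrq] -> 7 lines: fwscl cogq tafn rqmrq drtk gzviy rjlov
Hunk 4: at line 5 remove [gzviy] add [umr,vsx] -> 8 lines: fwscl cogq tafn rqmrq drtk umr vsx rjlov
Final line 5: drtk

Answer: drtk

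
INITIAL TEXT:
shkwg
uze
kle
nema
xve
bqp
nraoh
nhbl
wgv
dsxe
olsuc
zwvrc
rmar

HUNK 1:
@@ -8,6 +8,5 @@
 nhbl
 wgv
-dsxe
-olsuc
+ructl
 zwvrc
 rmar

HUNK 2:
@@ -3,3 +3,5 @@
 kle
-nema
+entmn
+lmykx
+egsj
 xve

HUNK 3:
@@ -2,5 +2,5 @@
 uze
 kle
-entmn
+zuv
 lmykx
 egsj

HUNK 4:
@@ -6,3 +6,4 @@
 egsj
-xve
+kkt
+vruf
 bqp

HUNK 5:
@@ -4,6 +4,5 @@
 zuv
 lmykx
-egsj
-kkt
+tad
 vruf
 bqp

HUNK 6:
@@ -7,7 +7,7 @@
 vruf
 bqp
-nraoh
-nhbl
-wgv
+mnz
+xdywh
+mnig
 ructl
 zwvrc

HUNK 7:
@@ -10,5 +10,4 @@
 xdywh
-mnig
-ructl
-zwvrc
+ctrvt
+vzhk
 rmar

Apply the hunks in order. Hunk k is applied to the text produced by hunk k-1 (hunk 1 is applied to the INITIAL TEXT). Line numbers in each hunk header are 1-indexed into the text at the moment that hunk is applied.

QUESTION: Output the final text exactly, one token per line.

Hunk 1: at line 8 remove [dsxe,olsuc] add [ructl] -> 12 lines: shkwg uze kle nema xve bqp nraoh nhbl wgv ructl zwvrc rmar
Hunk 2: at line 3 remove [nema] add [entmn,lmykx,egsj] -> 14 lines: shkwg uze kle entmn lmykx egsj xve bqp nraoh nhbl wgv ructl zwvrc rmar
Hunk 3: at line 2 remove [entmn] add [zuv] -> 14 lines: shkwg uze kle zuv lmykx egsj xve bqp nraoh nhbl wgv ructl zwvrc rmar
Hunk 4: at line 6 remove [xve] add [kkt,vruf] -> 15 lines: shkwg uze kle zuv lmykx egsj kkt vruf bqp nraoh nhbl wgv ructl zwvrc rmar
Hunk 5: at line 4 remove [egsj,kkt] add [tad] -> 14 lines: shkwg uze kle zuv lmykx tad vruf bqp nraoh nhbl wgv ructl zwvrc rmar
Hunk 6: at line 7 remove [nraoh,nhbl,wgv] add [mnz,xdywh,mnig] -> 14 lines: shkwg uze kle zuv lmykx tad vruf bqp mnz xdywh mnig ructl zwvrc rmar
Hunk 7: at line 10 remove [mnig,ructl,zwvrc] add [ctrvt,vzhk] -> 13 lines: shkwg uze kle zuv lmykx tad vruf bqp mnz xdywh ctrvt vzhk rmar

Answer: shkwg
uze
kle
zuv
lmykx
tad
vruf
bqp
mnz
xdywh
ctrvt
vzhk
rmar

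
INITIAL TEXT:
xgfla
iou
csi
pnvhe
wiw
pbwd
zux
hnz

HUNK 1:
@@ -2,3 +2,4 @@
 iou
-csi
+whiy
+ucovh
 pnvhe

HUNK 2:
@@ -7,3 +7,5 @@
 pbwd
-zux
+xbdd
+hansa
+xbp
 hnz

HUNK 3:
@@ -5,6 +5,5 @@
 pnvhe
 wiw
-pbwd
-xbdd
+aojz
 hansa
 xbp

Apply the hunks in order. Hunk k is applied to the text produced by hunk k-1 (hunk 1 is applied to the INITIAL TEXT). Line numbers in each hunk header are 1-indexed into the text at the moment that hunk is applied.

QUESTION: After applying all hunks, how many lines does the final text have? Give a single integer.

Hunk 1: at line 2 remove [csi] add [whiy,ucovh] -> 9 lines: xgfla iou whiy ucovh pnvhe wiw pbwd zux hnz
Hunk 2: at line 7 remove [zux] add [xbdd,hansa,xbp] -> 11 lines: xgfla iou whiy ucovh pnvhe wiw pbwd xbdd hansa xbp hnz
Hunk 3: at line 5 remove [pbwd,xbdd] add [aojz] -> 10 lines: xgfla iou whiy ucovh pnvhe wiw aojz hansa xbp hnz
Final line count: 10

Answer: 10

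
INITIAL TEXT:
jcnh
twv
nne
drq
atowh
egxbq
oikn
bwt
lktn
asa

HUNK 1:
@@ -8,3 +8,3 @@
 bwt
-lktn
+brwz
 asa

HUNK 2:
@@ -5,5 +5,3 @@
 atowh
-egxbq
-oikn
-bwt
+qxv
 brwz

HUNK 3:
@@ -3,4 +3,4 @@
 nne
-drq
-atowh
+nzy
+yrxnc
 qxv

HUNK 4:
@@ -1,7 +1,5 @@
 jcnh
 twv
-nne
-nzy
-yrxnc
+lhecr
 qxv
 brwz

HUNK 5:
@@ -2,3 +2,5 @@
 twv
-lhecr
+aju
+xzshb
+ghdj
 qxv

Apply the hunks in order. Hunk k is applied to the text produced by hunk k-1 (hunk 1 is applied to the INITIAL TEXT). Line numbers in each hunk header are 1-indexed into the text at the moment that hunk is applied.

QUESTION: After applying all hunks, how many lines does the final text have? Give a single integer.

Answer: 8

Derivation:
Hunk 1: at line 8 remove [lktn] add [brwz] -> 10 lines: jcnh twv nne drq atowh egxbq oikn bwt brwz asa
Hunk 2: at line 5 remove [egxbq,oikn,bwt] add [qxv] -> 8 lines: jcnh twv nne drq atowh qxv brwz asa
Hunk 3: at line 3 remove [drq,atowh] add [nzy,yrxnc] -> 8 lines: jcnh twv nne nzy yrxnc qxv brwz asa
Hunk 4: at line 1 remove [nne,nzy,yrxnc] add [lhecr] -> 6 lines: jcnh twv lhecr qxv brwz asa
Hunk 5: at line 2 remove [lhecr] add [aju,xzshb,ghdj] -> 8 lines: jcnh twv aju xzshb ghdj qxv brwz asa
Final line count: 8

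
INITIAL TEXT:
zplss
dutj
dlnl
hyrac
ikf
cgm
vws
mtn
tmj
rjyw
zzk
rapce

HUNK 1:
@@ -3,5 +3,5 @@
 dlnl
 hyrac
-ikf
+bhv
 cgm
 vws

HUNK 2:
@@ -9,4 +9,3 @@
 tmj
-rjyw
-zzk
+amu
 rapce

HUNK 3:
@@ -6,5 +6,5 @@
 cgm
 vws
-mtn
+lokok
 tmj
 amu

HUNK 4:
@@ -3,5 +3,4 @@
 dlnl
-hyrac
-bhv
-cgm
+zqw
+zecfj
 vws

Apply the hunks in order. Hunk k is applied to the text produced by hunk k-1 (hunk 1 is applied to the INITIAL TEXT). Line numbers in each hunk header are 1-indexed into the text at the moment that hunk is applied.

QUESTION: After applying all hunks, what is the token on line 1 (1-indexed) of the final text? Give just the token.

Hunk 1: at line 3 remove [ikf] add [bhv] -> 12 lines: zplss dutj dlnl hyrac bhv cgm vws mtn tmj rjyw zzk rapce
Hunk 2: at line 9 remove [rjyw,zzk] add [amu] -> 11 lines: zplss dutj dlnl hyrac bhv cgm vws mtn tmj amu rapce
Hunk 3: at line 6 remove [mtn] add [lokok] -> 11 lines: zplss dutj dlnl hyrac bhv cgm vws lokok tmj amu rapce
Hunk 4: at line 3 remove [hyrac,bhv,cgm] add [zqw,zecfj] -> 10 lines: zplss dutj dlnl zqw zecfj vws lokok tmj amu rapce
Final line 1: zplss

Answer: zplss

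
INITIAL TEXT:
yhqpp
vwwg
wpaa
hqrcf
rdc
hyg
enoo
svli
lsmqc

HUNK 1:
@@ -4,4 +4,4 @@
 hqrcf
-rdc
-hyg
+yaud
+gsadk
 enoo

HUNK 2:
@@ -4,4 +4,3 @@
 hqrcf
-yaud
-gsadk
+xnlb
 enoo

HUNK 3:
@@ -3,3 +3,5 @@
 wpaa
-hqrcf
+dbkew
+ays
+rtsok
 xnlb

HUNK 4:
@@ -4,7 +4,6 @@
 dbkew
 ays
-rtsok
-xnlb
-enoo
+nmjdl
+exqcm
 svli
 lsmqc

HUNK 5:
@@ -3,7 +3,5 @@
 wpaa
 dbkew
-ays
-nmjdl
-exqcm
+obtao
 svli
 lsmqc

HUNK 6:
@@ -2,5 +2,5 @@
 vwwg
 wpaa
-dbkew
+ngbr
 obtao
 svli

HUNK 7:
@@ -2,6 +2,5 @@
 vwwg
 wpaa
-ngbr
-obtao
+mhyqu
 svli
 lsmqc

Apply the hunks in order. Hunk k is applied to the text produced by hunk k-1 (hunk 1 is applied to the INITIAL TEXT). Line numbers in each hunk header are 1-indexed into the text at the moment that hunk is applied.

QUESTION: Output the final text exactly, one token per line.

Answer: yhqpp
vwwg
wpaa
mhyqu
svli
lsmqc

Derivation:
Hunk 1: at line 4 remove [rdc,hyg] add [yaud,gsadk] -> 9 lines: yhqpp vwwg wpaa hqrcf yaud gsadk enoo svli lsmqc
Hunk 2: at line 4 remove [yaud,gsadk] add [xnlb] -> 8 lines: yhqpp vwwg wpaa hqrcf xnlb enoo svli lsmqc
Hunk 3: at line 3 remove [hqrcf] add [dbkew,ays,rtsok] -> 10 lines: yhqpp vwwg wpaa dbkew ays rtsok xnlb enoo svli lsmqc
Hunk 4: at line 4 remove [rtsok,xnlb,enoo] add [nmjdl,exqcm] -> 9 lines: yhqpp vwwg wpaa dbkew ays nmjdl exqcm svli lsmqc
Hunk 5: at line 3 remove [ays,nmjdl,exqcm] add [obtao] -> 7 lines: yhqpp vwwg wpaa dbkew obtao svli lsmqc
Hunk 6: at line 2 remove [dbkew] add [ngbr] -> 7 lines: yhqpp vwwg wpaa ngbr obtao svli lsmqc
Hunk 7: at line 2 remove [ngbr,obtao] add [mhyqu] -> 6 lines: yhqpp vwwg wpaa mhyqu svli lsmqc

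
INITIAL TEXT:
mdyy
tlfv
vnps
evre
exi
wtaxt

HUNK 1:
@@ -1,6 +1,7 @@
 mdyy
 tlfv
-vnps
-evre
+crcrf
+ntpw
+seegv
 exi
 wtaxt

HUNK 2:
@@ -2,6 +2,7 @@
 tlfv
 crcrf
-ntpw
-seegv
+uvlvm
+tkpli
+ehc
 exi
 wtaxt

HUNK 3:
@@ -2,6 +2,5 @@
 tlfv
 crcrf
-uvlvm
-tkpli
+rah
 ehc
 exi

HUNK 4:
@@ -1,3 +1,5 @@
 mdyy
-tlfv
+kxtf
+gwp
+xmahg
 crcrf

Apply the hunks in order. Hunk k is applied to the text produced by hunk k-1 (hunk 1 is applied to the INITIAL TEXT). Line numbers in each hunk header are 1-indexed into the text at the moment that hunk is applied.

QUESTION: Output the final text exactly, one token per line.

Answer: mdyy
kxtf
gwp
xmahg
crcrf
rah
ehc
exi
wtaxt

Derivation:
Hunk 1: at line 1 remove [vnps,evre] add [crcrf,ntpw,seegv] -> 7 lines: mdyy tlfv crcrf ntpw seegv exi wtaxt
Hunk 2: at line 2 remove [ntpw,seegv] add [uvlvm,tkpli,ehc] -> 8 lines: mdyy tlfv crcrf uvlvm tkpli ehc exi wtaxt
Hunk 3: at line 2 remove [uvlvm,tkpli] add [rah] -> 7 lines: mdyy tlfv crcrf rah ehc exi wtaxt
Hunk 4: at line 1 remove [tlfv] add [kxtf,gwp,xmahg] -> 9 lines: mdyy kxtf gwp xmahg crcrf rah ehc exi wtaxt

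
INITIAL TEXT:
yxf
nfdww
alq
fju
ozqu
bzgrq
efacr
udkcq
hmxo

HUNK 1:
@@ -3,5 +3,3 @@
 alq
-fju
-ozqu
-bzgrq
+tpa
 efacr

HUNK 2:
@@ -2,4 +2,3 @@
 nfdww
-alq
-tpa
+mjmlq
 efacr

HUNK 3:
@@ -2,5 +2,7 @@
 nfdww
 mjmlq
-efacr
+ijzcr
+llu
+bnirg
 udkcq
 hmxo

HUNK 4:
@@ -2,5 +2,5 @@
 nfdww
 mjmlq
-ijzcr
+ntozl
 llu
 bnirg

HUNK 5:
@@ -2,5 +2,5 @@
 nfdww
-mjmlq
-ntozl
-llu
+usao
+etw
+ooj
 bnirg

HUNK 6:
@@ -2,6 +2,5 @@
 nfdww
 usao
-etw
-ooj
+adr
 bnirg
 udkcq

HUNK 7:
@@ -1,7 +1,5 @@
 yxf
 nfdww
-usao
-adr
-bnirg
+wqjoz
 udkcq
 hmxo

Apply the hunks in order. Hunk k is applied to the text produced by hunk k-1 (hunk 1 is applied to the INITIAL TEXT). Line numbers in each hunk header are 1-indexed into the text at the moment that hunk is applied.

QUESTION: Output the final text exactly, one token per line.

Answer: yxf
nfdww
wqjoz
udkcq
hmxo

Derivation:
Hunk 1: at line 3 remove [fju,ozqu,bzgrq] add [tpa] -> 7 lines: yxf nfdww alq tpa efacr udkcq hmxo
Hunk 2: at line 2 remove [alq,tpa] add [mjmlq] -> 6 lines: yxf nfdww mjmlq efacr udkcq hmxo
Hunk 3: at line 2 remove [efacr] add [ijzcr,llu,bnirg] -> 8 lines: yxf nfdww mjmlq ijzcr llu bnirg udkcq hmxo
Hunk 4: at line 2 remove [ijzcr] add [ntozl] -> 8 lines: yxf nfdww mjmlq ntozl llu bnirg udkcq hmxo
Hunk 5: at line 2 remove [mjmlq,ntozl,llu] add [usao,etw,ooj] -> 8 lines: yxf nfdww usao etw ooj bnirg udkcq hmxo
Hunk 6: at line 2 remove [etw,ooj] add [adr] -> 7 lines: yxf nfdww usao adr bnirg udkcq hmxo
Hunk 7: at line 1 remove [usao,adr,bnirg] add [wqjoz] -> 5 lines: yxf nfdww wqjoz udkcq hmxo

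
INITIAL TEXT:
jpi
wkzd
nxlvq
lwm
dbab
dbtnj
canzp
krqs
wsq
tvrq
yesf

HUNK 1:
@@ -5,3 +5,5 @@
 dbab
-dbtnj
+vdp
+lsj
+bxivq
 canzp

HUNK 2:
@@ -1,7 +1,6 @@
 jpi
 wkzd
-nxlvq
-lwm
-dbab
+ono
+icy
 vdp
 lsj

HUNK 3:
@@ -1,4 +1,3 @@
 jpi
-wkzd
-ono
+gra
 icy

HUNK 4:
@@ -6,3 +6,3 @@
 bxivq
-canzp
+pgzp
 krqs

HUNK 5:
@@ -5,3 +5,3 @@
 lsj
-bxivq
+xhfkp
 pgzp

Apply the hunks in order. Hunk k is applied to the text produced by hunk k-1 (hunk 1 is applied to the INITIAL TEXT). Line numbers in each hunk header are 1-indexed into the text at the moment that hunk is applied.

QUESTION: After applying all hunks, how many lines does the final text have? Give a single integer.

Hunk 1: at line 5 remove [dbtnj] add [vdp,lsj,bxivq] -> 13 lines: jpi wkzd nxlvq lwm dbab vdp lsj bxivq canzp krqs wsq tvrq yesf
Hunk 2: at line 1 remove [nxlvq,lwm,dbab] add [ono,icy] -> 12 lines: jpi wkzd ono icy vdp lsj bxivq canzp krqs wsq tvrq yesf
Hunk 3: at line 1 remove [wkzd,ono] add [gra] -> 11 lines: jpi gra icy vdp lsj bxivq canzp krqs wsq tvrq yesf
Hunk 4: at line 6 remove [canzp] add [pgzp] -> 11 lines: jpi gra icy vdp lsj bxivq pgzp krqs wsq tvrq yesf
Hunk 5: at line 5 remove [bxivq] add [xhfkp] -> 11 lines: jpi gra icy vdp lsj xhfkp pgzp krqs wsq tvrq yesf
Final line count: 11

Answer: 11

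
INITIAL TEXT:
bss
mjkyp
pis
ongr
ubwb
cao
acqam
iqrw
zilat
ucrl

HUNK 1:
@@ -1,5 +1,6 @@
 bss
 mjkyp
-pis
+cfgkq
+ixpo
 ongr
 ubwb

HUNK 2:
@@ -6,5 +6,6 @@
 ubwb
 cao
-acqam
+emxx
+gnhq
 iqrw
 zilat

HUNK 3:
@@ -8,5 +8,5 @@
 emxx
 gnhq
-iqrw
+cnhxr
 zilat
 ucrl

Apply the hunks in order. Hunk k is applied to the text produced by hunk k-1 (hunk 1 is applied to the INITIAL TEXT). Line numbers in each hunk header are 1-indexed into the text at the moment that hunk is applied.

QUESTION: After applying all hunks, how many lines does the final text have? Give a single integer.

Answer: 12

Derivation:
Hunk 1: at line 1 remove [pis] add [cfgkq,ixpo] -> 11 lines: bss mjkyp cfgkq ixpo ongr ubwb cao acqam iqrw zilat ucrl
Hunk 2: at line 6 remove [acqam] add [emxx,gnhq] -> 12 lines: bss mjkyp cfgkq ixpo ongr ubwb cao emxx gnhq iqrw zilat ucrl
Hunk 3: at line 8 remove [iqrw] add [cnhxr] -> 12 lines: bss mjkyp cfgkq ixpo ongr ubwb cao emxx gnhq cnhxr zilat ucrl
Final line count: 12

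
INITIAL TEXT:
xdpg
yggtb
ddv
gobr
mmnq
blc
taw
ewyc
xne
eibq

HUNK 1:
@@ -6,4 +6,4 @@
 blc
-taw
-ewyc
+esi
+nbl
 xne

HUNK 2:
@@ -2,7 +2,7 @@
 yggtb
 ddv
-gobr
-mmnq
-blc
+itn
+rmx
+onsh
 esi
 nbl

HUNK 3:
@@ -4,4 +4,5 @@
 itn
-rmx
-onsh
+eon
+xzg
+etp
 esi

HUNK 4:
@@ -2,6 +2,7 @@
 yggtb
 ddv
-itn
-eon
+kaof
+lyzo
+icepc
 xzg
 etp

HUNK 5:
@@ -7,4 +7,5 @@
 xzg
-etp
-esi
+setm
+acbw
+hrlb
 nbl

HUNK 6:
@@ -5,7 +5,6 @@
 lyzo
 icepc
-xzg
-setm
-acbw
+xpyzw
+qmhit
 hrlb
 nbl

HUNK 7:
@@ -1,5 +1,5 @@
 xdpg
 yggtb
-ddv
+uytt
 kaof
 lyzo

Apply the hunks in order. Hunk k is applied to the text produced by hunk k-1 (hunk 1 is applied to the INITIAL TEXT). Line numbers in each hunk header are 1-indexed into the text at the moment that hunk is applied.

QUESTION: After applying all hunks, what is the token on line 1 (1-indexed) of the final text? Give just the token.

Answer: xdpg

Derivation:
Hunk 1: at line 6 remove [taw,ewyc] add [esi,nbl] -> 10 lines: xdpg yggtb ddv gobr mmnq blc esi nbl xne eibq
Hunk 2: at line 2 remove [gobr,mmnq,blc] add [itn,rmx,onsh] -> 10 lines: xdpg yggtb ddv itn rmx onsh esi nbl xne eibq
Hunk 3: at line 4 remove [rmx,onsh] add [eon,xzg,etp] -> 11 lines: xdpg yggtb ddv itn eon xzg etp esi nbl xne eibq
Hunk 4: at line 2 remove [itn,eon] add [kaof,lyzo,icepc] -> 12 lines: xdpg yggtb ddv kaof lyzo icepc xzg etp esi nbl xne eibq
Hunk 5: at line 7 remove [etp,esi] add [setm,acbw,hrlb] -> 13 lines: xdpg yggtb ddv kaof lyzo icepc xzg setm acbw hrlb nbl xne eibq
Hunk 6: at line 5 remove [xzg,setm,acbw] add [xpyzw,qmhit] -> 12 lines: xdpg yggtb ddv kaof lyzo icepc xpyzw qmhit hrlb nbl xne eibq
Hunk 7: at line 1 remove [ddv] add [uytt] -> 12 lines: xdpg yggtb uytt kaof lyzo icepc xpyzw qmhit hrlb nbl xne eibq
Final line 1: xdpg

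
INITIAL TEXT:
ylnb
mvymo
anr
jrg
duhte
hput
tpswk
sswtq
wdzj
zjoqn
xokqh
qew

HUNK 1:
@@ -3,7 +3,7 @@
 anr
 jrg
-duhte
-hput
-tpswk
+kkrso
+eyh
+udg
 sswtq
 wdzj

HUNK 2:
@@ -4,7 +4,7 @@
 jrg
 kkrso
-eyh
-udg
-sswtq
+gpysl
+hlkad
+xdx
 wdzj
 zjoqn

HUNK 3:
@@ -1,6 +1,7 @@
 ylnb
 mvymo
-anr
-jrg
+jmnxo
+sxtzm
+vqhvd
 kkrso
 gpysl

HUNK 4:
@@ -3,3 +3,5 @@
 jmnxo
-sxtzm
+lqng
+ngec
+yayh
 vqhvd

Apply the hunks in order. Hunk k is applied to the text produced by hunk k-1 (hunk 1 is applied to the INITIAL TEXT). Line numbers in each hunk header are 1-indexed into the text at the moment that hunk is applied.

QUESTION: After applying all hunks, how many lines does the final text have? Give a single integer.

Hunk 1: at line 3 remove [duhte,hput,tpswk] add [kkrso,eyh,udg] -> 12 lines: ylnb mvymo anr jrg kkrso eyh udg sswtq wdzj zjoqn xokqh qew
Hunk 2: at line 4 remove [eyh,udg,sswtq] add [gpysl,hlkad,xdx] -> 12 lines: ylnb mvymo anr jrg kkrso gpysl hlkad xdx wdzj zjoqn xokqh qew
Hunk 3: at line 1 remove [anr,jrg] add [jmnxo,sxtzm,vqhvd] -> 13 lines: ylnb mvymo jmnxo sxtzm vqhvd kkrso gpysl hlkad xdx wdzj zjoqn xokqh qew
Hunk 4: at line 3 remove [sxtzm] add [lqng,ngec,yayh] -> 15 lines: ylnb mvymo jmnxo lqng ngec yayh vqhvd kkrso gpysl hlkad xdx wdzj zjoqn xokqh qew
Final line count: 15

Answer: 15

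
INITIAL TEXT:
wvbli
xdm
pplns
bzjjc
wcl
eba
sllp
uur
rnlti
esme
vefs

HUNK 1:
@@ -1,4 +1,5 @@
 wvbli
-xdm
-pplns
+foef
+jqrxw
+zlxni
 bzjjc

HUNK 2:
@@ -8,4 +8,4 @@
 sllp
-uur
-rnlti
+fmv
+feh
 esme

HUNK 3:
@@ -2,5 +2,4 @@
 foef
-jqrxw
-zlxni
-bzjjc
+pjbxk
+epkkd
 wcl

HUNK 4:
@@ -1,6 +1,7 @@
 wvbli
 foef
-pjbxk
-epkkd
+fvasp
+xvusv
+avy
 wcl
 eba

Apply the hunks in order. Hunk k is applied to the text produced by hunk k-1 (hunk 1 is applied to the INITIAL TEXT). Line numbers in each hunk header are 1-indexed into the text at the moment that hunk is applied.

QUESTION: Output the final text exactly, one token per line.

Answer: wvbli
foef
fvasp
xvusv
avy
wcl
eba
sllp
fmv
feh
esme
vefs

Derivation:
Hunk 1: at line 1 remove [xdm,pplns] add [foef,jqrxw,zlxni] -> 12 lines: wvbli foef jqrxw zlxni bzjjc wcl eba sllp uur rnlti esme vefs
Hunk 2: at line 8 remove [uur,rnlti] add [fmv,feh] -> 12 lines: wvbli foef jqrxw zlxni bzjjc wcl eba sllp fmv feh esme vefs
Hunk 3: at line 2 remove [jqrxw,zlxni,bzjjc] add [pjbxk,epkkd] -> 11 lines: wvbli foef pjbxk epkkd wcl eba sllp fmv feh esme vefs
Hunk 4: at line 1 remove [pjbxk,epkkd] add [fvasp,xvusv,avy] -> 12 lines: wvbli foef fvasp xvusv avy wcl eba sllp fmv feh esme vefs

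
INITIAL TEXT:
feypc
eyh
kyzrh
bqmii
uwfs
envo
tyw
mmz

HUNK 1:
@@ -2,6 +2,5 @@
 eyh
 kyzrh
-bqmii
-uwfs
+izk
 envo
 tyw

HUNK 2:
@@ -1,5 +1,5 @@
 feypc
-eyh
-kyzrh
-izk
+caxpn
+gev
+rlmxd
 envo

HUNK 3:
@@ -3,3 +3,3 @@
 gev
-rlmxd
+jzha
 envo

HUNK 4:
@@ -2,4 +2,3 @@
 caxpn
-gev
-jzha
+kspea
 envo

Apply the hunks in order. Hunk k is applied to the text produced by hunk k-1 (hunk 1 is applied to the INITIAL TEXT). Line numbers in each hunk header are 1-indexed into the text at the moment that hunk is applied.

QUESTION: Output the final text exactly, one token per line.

Hunk 1: at line 2 remove [bqmii,uwfs] add [izk] -> 7 lines: feypc eyh kyzrh izk envo tyw mmz
Hunk 2: at line 1 remove [eyh,kyzrh,izk] add [caxpn,gev,rlmxd] -> 7 lines: feypc caxpn gev rlmxd envo tyw mmz
Hunk 3: at line 3 remove [rlmxd] add [jzha] -> 7 lines: feypc caxpn gev jzha envo tyw mmz
Hunk 4: at line 2 remove [gev,jzha] add [kspea] -> 6 lines: feypc caxpn kspea envo tyw mmz

Answer: feypc
caxpn
kspea
envo
tyw
mmz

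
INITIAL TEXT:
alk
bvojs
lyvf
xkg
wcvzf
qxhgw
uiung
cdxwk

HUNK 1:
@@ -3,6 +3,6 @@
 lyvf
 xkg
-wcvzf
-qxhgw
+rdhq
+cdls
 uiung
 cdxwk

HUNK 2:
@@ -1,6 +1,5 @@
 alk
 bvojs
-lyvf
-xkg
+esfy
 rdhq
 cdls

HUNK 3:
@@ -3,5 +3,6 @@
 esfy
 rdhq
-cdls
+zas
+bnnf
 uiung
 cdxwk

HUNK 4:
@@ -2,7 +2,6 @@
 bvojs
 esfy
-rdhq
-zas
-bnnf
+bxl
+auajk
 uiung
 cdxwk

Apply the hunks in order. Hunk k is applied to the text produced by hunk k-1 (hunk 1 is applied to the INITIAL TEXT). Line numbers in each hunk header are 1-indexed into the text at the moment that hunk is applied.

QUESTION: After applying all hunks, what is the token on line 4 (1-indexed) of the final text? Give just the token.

Answer: bxl

Derivation:
Hunk 1: at line 3 remove [wcvzf,qxhgw] add [rdhq,cdls] -> 8 lines: alk bvojs lyvf xkg rdhq cdls uiung cdxwk
Hunk 2: at line 1 remove [lyvf,xkg] add [esfy] -> 7 lines: alk bvojs esfy rdhq cdls uiung cdxwk
Hunk 3: at line 3 remove [cdls] add [zas,bnnf] -> 8 lines: alk bvojs esfy rdhq zas bnnf uiung cdxwk
Hunk 4: at line 2 remove [rdhq,zas,bnnf] add [bxl,auajk] -> 7 lines: alk bvojs esfy bxl auajk uiung cdxwk
Final line 4: bxl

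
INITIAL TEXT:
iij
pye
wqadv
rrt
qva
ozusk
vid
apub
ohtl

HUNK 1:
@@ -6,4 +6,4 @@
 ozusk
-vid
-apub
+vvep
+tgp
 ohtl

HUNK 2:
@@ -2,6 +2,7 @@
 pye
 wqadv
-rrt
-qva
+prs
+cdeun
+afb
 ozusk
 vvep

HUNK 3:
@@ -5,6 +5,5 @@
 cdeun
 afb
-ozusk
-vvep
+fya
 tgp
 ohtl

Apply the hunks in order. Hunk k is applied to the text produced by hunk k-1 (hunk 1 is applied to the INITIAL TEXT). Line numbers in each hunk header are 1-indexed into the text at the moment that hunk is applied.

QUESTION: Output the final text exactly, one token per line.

Hunk 1: at line 6 remove [vid,apub] add [vvep,tgp] -> 9 lines: iij pye wqadv rrt qva ozusk vvep tgp ohtl
Hunk 2: at line 2 remove [rrt,qva] add [prs,cdeun,afb] -> 10 lines: iij pye wqadv prs cdeun afb ozusk vvep tgp ohtl
Hunk 3: at line 5 remove [ozusk,vvep] add [fya] -> 9 lines: iij pye wqadv prs cdeun afb fya tgp ohtl

Answer: iij
pye
wqadv
prs
cdeun
afb
fya
tgp
ohtl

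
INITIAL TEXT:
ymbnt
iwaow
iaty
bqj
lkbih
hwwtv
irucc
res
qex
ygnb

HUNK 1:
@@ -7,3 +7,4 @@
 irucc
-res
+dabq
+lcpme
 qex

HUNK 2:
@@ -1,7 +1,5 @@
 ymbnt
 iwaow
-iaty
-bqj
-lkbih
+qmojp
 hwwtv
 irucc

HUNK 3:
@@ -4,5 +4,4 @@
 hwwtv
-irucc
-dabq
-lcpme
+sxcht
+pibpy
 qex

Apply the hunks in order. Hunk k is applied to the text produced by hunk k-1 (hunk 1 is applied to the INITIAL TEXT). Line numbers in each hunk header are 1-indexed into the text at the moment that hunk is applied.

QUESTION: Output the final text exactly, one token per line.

Answer: ymbnt
iwaow
qmojp
hwwtv
sxcht
pibpy
qex
ygnb

Derivation:
Hunk 1: at line 7 remove [res] add [dabq,lcpme] -> 11 lines: ymbnt iwaow iaty bqj lkbih hwwtv irucc dabq lcpme qex ygnb
Hunk 2: at line 1 remove [iaty,bqj,lkbih] add [qmojp] -> 9 lines: ymbnt iwaow qmojp hwwtv irucc dabq lcpme qex ygnb
Hunk 3: at line 4 remove [irucc,dabq,lcpme] add [sxcht,pibpy] -> 8 lines: ymbnt iwaow qmojp hwwtv sxcht pibpy qex ygnb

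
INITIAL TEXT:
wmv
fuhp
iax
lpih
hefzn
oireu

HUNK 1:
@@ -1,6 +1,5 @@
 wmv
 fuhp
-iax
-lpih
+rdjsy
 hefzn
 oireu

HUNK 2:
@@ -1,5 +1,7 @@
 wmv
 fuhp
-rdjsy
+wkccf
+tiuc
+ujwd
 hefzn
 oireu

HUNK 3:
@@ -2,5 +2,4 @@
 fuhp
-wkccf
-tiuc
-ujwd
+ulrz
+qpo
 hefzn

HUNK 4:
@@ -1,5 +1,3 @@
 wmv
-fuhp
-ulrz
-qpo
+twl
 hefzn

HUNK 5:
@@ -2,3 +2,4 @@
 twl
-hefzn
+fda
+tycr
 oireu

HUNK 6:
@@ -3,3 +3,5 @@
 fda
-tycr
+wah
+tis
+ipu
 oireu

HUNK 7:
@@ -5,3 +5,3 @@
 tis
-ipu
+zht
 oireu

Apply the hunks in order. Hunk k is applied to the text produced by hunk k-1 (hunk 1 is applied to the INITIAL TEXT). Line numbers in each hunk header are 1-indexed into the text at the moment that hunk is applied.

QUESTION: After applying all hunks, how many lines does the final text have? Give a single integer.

Hunk 1: at line 1 remove [iax,lpih] add [rdjsy] -> 5 lines: wmv fuhp rdjsy hefzn oireu
Hunk 2: at line 1 remove [rdjsy] add [wkccf,tiuc,ujwd] -> 7 lines: wmv fuhp wkccf tiuc ujwd hefzn oireu
Hunk 3: at line 2 remove [wkccf,tiuc,ujwd] add [ulrz,qpo] -> 6 lines: wmv fuhp ulrz qpo hefzn oireu
Hunk 4: at line 1 remove [fuhp,ulrz,qpo] add [twl] -> 4 lines: wmv twl hefzn oireu
Hunk 5: at line 2 remove [hefzn] add [fda,tycr] -> 5 lines: wmv twl fda tycr oireu
Hunk 6: at line 3 remove [tycr] add [wah,tis,ipu] -> 7 lines: wmv twl fda wah tis ipu oireu
Hunk 7: at line 5 remove [ipu] add [zht] -> 7 lines: wmv twl fda wah tis zht oireu
Final line count: 7

Answer: 7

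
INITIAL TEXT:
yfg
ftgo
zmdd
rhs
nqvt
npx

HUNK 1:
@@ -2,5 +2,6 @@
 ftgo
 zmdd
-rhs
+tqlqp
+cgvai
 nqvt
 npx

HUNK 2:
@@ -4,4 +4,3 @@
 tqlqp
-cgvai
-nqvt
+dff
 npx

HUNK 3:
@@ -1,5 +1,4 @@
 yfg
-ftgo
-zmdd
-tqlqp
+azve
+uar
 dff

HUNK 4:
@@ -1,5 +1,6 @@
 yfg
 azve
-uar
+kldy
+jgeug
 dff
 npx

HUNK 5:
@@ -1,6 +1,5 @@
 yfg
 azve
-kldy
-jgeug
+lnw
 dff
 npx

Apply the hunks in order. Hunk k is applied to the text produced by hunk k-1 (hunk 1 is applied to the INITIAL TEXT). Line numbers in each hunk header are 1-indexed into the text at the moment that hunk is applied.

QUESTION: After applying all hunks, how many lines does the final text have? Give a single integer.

Hunk 1: at line 2 remove [rhs] add [tqlqp,cgvai] -> 7 lines: yfg ftgo zmdd tqlqp cgvai nqvt npx
Hunk 2: at line 4 remove [cgvai,nqvt] add [dff] -> 6 lines: yfg ftgo zmdd tqlqp dff npx
Hunk 3: at line 1 remove [ftgo,zmdd,tqlqp] add [azve,uar] -> 5 lines: yfg azve uar dff npx
Hunk 4: at line 1 remove [uar] add [kldy,jgeug] -> 6 lines: yfg azve kldy jgeug dff npx
Hunk 5: at line 1 remove [kldy,jgeug] add [lnw] -> 5 lines: yfg azve lnw dff npx
Final line count: 5

Answer: 5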